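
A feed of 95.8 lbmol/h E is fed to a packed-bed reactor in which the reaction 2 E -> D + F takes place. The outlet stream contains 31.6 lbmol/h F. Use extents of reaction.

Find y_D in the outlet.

For F: n = n₀ + 1ξ → 31.6 = 0 + 1ξ, giving ξ = 31.6 lbmol/h.
Outlet amounts (n = n₀ + ν ξ):
  E: 95.8 − 2(31.6) = 32.6
  D: 0 + 1(31.6) = 31.6
  F: 0 + 1(31.6) = 31.6
Total out = 95.8 lbmol/h; y_D = 31.6 / 95.8 = 0.3299.

0.33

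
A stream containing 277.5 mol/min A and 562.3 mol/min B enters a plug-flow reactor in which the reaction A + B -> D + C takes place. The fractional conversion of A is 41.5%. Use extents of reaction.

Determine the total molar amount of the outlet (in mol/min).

A reacted = 0.415 × 277.5 = 115.2 mol/min; ν_A = −1, so ξ = 115.2/1 = 115.2 mol/min.
Outlet amounts (n = n₀ + ν ξ):
  A: 277.5 − 1(115.2) = 162.3
  B: 562.3 − 1(115.2) = 447.1
  D: 0 + 1(115.2) = 115.2
  C: 0 + 1(115.2) = 115.2
Total out = 162.3 + 447.1 + 115.2 + 115.2 = 839.8 mol/min.

840 mol/min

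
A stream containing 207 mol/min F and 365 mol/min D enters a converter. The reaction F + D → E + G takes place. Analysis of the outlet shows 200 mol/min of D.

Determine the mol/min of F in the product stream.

For D: n = n₀ − 1ξ → 200 = 365 − 1ξ, giving ξ = 165 mol/min.
Outlet amounts (n = n₀ + ν ξ):
  F: 207 − 1(165) = 42
  D: 365 − 1(165) = 200
  E: 0 + 1(165) = 165
  G: 0 + 1(165) = 165

42 mol/min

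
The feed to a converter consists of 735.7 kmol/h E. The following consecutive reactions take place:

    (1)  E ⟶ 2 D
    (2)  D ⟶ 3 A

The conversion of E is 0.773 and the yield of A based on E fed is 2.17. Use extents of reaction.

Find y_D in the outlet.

0.256

Conversion of E: E consumed = 1ξ₁ = 0.773 × 735.7 → ξ₁ = 568.7 kmol/h.
Yield of A: 3ξ₂ / 735.7 = 2.17 → ξ₂ = 532.2 kmol/h.
Outlet amounts (n = n₀ + Σ ν·ξ):
  E: 735.7 − 1(568.7) = 167
  D: 0 + 2(568.7) − 1(532.2) = 605.2
  A: 0 + 3(532.2) = 1596
Total out = 2369 kmol/h; y_D = 605.2 / 2369 = 0.2555.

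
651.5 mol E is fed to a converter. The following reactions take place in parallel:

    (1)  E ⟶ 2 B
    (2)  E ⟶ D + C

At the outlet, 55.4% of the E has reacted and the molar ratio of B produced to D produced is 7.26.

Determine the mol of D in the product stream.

Conversion of E: E consumed = 0.554 × 651.5 = 360.9 mol = 1ξ₁ + 1ξ₂.
Selectivity: 2ξ₁ / (1ξ₂) = 7.26 → ξ₁ = 3.63 ξ₂.
Substitute: (1·3.63 + 1) ξ₂ = 360.9 → ξ₂ = 77.95 mol, ξ₁ = 283 mol.
Outlet amounts (n = n₀ + Σ ν·ξ):
  E: 651.5 − 1(283) − 1(77.95) = 290.6
  B: 0 + 2(283) = 566
  D: 0 + 1(77.95) = 77.95
  C: 0 + 1(77.95) = 77.95

78 mol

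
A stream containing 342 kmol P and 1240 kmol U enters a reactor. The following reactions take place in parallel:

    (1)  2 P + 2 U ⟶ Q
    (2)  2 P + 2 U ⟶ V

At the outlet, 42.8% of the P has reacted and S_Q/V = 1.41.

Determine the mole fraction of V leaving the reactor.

Conversion of P: P consumed = 0.428 × 342 = 146.4 kmol = 2ξ₁ + 2ξ₂.
Selectivity: 1ξ₁ / (1ξ₂) = 1.41 → ξ₁ = 1.41 ξ₂.
Substitute: (2·1.41 + 2) ξ₂ = 146.4 → ξ₂ = 30.37 kmol, ξ₁ = 42.82 kmol.
Outlet amounts (n = n₀ + Σ ν·ξ):
  P: 342 − 2(42.82) − 2(30.37) = 195.6
  U: 1240 − 2(42.82) − 2(30.37) = 1094
  Q: 0 + 1(42.82) = 42.82
  V: 0 + 1(30.37) = 30.37
Total out = 1362 kmol; y_V = 30.37 / 1362 = 0.02229.

0.0223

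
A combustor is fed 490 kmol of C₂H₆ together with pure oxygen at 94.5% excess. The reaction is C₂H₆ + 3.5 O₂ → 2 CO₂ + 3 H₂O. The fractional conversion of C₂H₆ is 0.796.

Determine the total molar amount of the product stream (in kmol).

4020 kmol

Stoichiometric O₂ = 3.5 × 490 = 1715 kmol; O₂ fed = 1715 × 1.945 = 3336 kmol.
Fuel reacted = 0.796 × 490 → ξ = 390 kmol.
Outlet (n = n₀ + ν ξ):
  C₂H₆: 490 − 1(390) = 99.96
  O₂: 3336 − 3.5(390) = 1971
  CO₂: 0 + 2(390) = 780.1
  H₂O: 0 + 3(390) = 1170
Total out = 99.96 + 1971 + 780.1 + 1170 = 4021 kmol.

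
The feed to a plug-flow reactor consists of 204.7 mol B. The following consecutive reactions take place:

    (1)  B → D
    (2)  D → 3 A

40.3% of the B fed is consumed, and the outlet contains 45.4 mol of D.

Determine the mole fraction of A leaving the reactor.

Conversion of B: B consumed = 1ξ₁ = 0.403 × 204.7 → ξ₁ = 82.49 mol.
D balance: n_D = 0 + 1ξ₁ − 1ξ₂ = 45.4 → ξ₂ = (1·82.49 − 45.4)/1 = 37.09 mol.
Outlet amounts (n = n₀ + Σ ν·ξ):
  B: 204.7 − 1(82.49) = 122.2
  D: 0 + 1(82.49) − 1(37.09) = 45.4
  A: 0 + 3(37.09) = 111.3
Total out = 278.9 mol; y_A = 111.3 / 278.9 = 0.399.

0.399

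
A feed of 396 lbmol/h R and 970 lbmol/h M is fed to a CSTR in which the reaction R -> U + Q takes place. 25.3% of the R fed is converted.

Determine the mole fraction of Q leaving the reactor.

R reacted = 0.253 × 396 = 100.2 lbmol/h; ν_R = −1, so ξ = 100.2/1 = 100.2 lbmol/h.
Outlet amounts (n = n₀ + ν ξ):
  R: 396 − 1(100.2) = 295.8
  U: 0 + 1(100.2) = 100.2
  Q: 0 + 1(100.2) = 100.2
  M: 970 (inert)
Total out = 1466 lbmol/h; y_Q = 100.2 / 1466 = 0.06833.

0.0683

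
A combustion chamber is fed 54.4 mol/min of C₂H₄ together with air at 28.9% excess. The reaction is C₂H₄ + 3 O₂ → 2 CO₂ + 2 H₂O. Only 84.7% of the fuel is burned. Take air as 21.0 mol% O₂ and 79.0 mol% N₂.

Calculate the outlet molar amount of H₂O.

92.2 mol/min

Stoichiometric O₂ = 3 × 54.4 = 163.2 mol/min; O₂ fed = 163.2 × 1.289 = 210.4 mol/min.
N₂ fed = 210.4 × 79/21 = 791.4 mol/min.
Fuel reacted = 0.847 × 54.4 → ξ = 46.08 mol/min.
Outlet (n = n₀ + ν ξ):
  C₂H₄: 54.4 − 1(46.08) = 8.323
  O₂: 210.4 − 3(46.08) = 72.13
  N₂: 791.4 (inert)
  CO₂: 0 + 2(46.08) = 92.15
  H₂O: 0 + 2(46.08) = 92.15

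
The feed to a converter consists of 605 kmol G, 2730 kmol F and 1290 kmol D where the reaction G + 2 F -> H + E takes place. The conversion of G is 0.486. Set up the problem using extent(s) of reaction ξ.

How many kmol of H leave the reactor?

294 kmol

G reacted = 0.486 × 605 = 294 kmol; ν_G = −1, so ξ = 294/1 = 294 kmol.
Outlet amounts (n = n₀ + ν ξ):
  G: 605 − 1(294) = 311
  F: 2730 − 2(294) = 2142
  H: 0 + 1(294) = 294
  E: 0 + 1(294) = 294
  D: 1290 (inert)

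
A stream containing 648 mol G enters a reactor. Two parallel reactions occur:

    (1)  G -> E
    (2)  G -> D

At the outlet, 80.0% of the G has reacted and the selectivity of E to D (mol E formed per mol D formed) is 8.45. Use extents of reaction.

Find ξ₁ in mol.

ξ₁ = 464 mol

Conversion of G: G consumed = 0.8 × 648 = 518.4 mol = 1ξ₁ + 1ξ₂.
Selectivity: 1ξ₁ / (1ξ₂) = 8.45 → ξ₁ = 8.45 ξ₂.
Substitute: (1·8.45 + 1) ξ₂ = 518.4 → ξ₂ = 54.86 mol, ξ₁ = 463.5 mol.
Outlet amounts (n = n₀ + Σ ν·ξ):
  G: 648 − 1(463.5) − 1(54.86) = 129.6
  E: 0 + 1(463.5) = 463.5
  D: 0 + 1(54.86) = 54.86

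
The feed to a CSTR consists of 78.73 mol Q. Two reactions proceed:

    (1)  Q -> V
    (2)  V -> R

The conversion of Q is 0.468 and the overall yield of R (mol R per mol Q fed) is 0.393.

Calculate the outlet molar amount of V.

Conversion of Q: Q consumed = 1ξ₁ = 0.468 × 78.73 → ξ₁ = 36.85 mol.
Yield of R: 1ξ₂ / 78.73 = 0.393 → ξ₂ = 30.94 mol.
Outlet amounts (n = n₀ + Σ ν·ξ):
  Q: 78.73 − 1(36.85) = 41.88
  V: 0 + 1(36.85) − 1(30.94) = 5.905
  R: 0 + 1(30.94) = 30.94

5.9 mol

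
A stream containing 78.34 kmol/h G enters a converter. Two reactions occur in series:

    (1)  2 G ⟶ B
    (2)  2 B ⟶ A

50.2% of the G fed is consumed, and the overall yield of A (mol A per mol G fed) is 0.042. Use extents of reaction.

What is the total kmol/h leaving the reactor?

Conversion of G: G consumed = 2ξ₁ = 0.502 × 78.34 → ξ₁ = 19.66 kmol/h.
Yield of A: 1ξ₂ / 78.34 = 0.042 → ξ₂ = 3.29 kmol/h.
Outlet amounts (n = n₀ + Σ ν·ξ):
  G: 78.34 − 2(19.66) = 39.01
  B: 0 + 1(19.66) − 2(3.29) = 13.08
  A: 0 + 1(3.29) = 3.29
Total out = 39.01 + 13.08 + 3.29 = 55.39 kmol/h.

55.4 kmol/h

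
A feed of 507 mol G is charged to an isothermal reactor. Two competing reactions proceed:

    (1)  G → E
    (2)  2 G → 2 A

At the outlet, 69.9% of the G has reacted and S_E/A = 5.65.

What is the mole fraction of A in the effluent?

0.105

Conversion of G: G consumed = 0.699 × 507 = 354.4 mol = 1ξ₁ + 2ξ₂.
Selectivity: 1ξ₁ / (2ξ₂) = 5.65 → ξ₁ = 11.3 ξ₂.
Substitute: (1·11.3 + 2) ξ₂ = 354.4 → ξ₂ = 26.65 mol, ξ₁ = 301.1 mol.
Outlet amounts (n = n₀ + Σ ν·ξ):
  G: 507 − 1(301.1) − 2(26.65) = 152.6
  E: 0 + 1(301.1) = 301.1
  A: 0 + 2(26.65) = 53.29
Total out = 507 mol; y_A = 53.29 / 507 = 0.1051.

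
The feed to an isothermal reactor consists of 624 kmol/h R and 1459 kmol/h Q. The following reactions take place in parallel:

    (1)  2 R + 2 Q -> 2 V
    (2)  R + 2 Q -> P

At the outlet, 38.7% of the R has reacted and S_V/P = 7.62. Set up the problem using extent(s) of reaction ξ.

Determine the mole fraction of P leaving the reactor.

0.0154

Conversion of R: R consumed = 0.387 × 624 = 241.5 kmol/h = 2ξ₁ + 1ξ₂.
Selectivity: 2ξ₁ / (1ξ₂) = 7.62 → ξ₁ = 3.81 ξ₂.
Substitute: (2·3.81 + 1) ξ₂ = 241.5 → ξ₂ = 28.01 kmol/h, ξ₁ = 106.7 kmol/h.
Outlet amounts (n = n₀ + Σ ν·ξ):
  R: 624 − 2(106.7) − 1(28.01) = 382.5
  Q: 1459 − 2(106.7) − 2(28.01) = 1189
  V: 0 + 2(106.7) = 213.5
  P: 0 + 1(28.01) = 28.01
Total out = 1813 kmol/h; y_P = 28.01 / 1813 = 0.01545.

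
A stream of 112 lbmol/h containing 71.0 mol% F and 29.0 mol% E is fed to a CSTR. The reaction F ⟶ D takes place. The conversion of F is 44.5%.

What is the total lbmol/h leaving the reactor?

F reacted = 0.445 × 79.52 = 35.39 lbmol/h; ν_F = −1, so ξ = 35.39/1 = 35.39 lbmol/h.
Outlet amounts (n = n₀ + ν ξ):
  F: 79.52 − 1(35.39) = 44.13
  D: 0 + 1(35.39) = 35.39
  E: 32.48 (inert)
Total out = 44.13 + 35.39 + 32.48 = 112 lbmol/h.

112 lbmol/h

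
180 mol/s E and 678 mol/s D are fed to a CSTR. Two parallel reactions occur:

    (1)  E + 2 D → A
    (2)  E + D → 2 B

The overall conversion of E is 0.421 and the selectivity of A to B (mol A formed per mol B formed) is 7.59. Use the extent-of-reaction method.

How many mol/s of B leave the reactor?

9.37 mol/s

Conversion of E: E consumed = 0.421 × 180 = 75.78 mol/s = 1ξ₁ + 1ξ₂.
Selectivity: 1ξ₁ / (2ξ₂) = 7.59 → ξ₁ = 15.18 ξ₂.
Substitute: (1·15.18 + 1) ξ₂ = 75.78 → ξ₂ = 4.684 mol/s, ξ₁ = 71.1 mol/s.
Outlet amounts (n = n₀ + Σ ν·ξ):
  E: 180 − 1(71.1) − 1(4.684) = 104.2
  D: 678 − 2(71.1) − 1(4.684) = 531.1
  A: 0 + 1(71.1) = 71.1
  B: 0 + 2(4.684) = 9.367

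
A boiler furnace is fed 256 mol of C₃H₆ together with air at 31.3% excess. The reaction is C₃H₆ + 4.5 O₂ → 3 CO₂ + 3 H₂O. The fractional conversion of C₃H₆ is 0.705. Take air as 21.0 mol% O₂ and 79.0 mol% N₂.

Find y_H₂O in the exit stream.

0.0717

Stoichiometric O₂ = 4.5 × 256 = 1152 mol; O₂ fed = 1152 × 1.313 = 1513 mol.
N₂ fed = 1513 × 79/21 = 5690 mol.
Fuel reacted = 0.705 × 256 → ξ = 180.5 mol.
Outlet (n = n₀ + ν ξ):
  C₃H₆: 256 − 1(180.5) = 75.52
  O₂: 1513 − 4.5(180.5) = 700.4
  N₂: 5690 (inert)
  CO₂: 0 + 3(180.5) = 541.4
  H₂O: 0 + 3(180.5) = 541.4
Total out = 7549 mol; y_H₂O = 541.4 / 7549 = 0.07172.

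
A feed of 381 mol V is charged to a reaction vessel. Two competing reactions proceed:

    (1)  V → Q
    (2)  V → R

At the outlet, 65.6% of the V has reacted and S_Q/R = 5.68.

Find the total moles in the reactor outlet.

381 mol

Conversion of V: V consumed = 0.656 × 381 = 249.9 mol = 1ξ₁ + 1ξ₂.
Selectivity: 1ξ₁ / (1ξ₂) = 5.68 → ξ₁ = 5.68 ξ₂.
Substitute: (1·5.68 + 1) ξ₂ = 249.9 → ξ₂ = 37.42 mol, ξ₁ = 212.5 mol.
Outlet amounts (n = n₀ + Σ ν·ξ):
  V: 381 − 1(212.5) − 1(37.42) = 131.1
  Q: 0 + 1(212.5) = 212.5
  R: 0 + 1(37.42) = 37.42
Total out = 131.1 + 212.5 + 37.42 = 381 mol.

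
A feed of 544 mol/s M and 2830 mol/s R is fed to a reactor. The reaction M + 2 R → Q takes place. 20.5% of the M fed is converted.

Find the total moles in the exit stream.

M reacted = 0.205 × 544 = 111.5 mol/s; ν_M = −1, so ξ = 111.5/1 = 111.5 mol/s.
Outlet amounts (n = n₀ + ν ξ):
  M: 544 − 1(111.5) = 432.5
  R: 2830 − 2(111.5) = 2607
  Q: 0 + 1(111.5) = 111.5
Total out = 432.5 + 2607 + 111.5 = 3151 mol/s.

3150 mol/s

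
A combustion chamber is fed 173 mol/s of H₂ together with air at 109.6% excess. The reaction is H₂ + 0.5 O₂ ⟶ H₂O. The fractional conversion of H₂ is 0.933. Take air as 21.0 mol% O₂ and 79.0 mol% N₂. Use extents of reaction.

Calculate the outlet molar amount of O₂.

Stoichiometric O₂ = 0.5 × 173 = 86.5 mol/s; O₂ fed = 86.5 × 2.096 = 181.3 mol/s.
N₂ fed = 181.3 × 79/21 = 682 mol/s.
Fuel reacted = 0.933 × 173 → ξ = 161.4 mol/s.
Outlet (n = n₀ + ν ξ):
  H₂: 173 − 1(161.4) = 11.59
  O₂: 181.3 − 0.5(161.4) = 100.6
  N₂: 682 (inert)
  H₂O: 0 + 1(161.4) = 161.4

101 mol/s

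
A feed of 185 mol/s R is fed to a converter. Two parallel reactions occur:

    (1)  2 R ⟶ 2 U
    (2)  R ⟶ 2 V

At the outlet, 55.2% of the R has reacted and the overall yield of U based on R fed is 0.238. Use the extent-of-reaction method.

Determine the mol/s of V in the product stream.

Yield of U: 2ξ₁ / 185 = 0.238 → ξ₁ = 22.02 mol/s.
Conversion of R: 2ξ₁ + 1ξ₂ = 0.552 × 185 = 102.1 → ξ₂ = 58.09 mol/s.
Outlet amounts (n = n₀ + Σ ν·ξ):
  R: 185 − 2(22.02) − 1(58.09) = 82.88
  U: 0 + 2(22.02) = 44.03
  V: 0 + 2(58.09) = 116.2

116 mol/s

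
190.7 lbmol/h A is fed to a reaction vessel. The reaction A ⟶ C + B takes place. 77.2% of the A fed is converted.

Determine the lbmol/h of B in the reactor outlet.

147 lbmol/h

A reacted = 0.772 × 190.7 = 147.2 lbmol/h; ν_A = −1, so ξ = 147.2/1 = 147.2 lbmol/h.
Outlet amounts (n = n₀ + ν ξ):
  A: 190.7 − 1(147.2) = 43.48
  C: 0 + 1(147.2) = 147.2
  B: 0 + 1(147.2) = 147.2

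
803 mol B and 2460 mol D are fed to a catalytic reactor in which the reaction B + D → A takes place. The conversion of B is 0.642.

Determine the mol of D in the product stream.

B reacted = 0.642 × 803 = 515.5 mol; ν_B = −1, so ξ = 515.5/1 = 515.5 mol.
Outlet amounts (n = n₀ + ν ξ):
  B: 803 − 1(515.5) = 287.5
  D: 2460 − 1(515.5) = 1944
  A: 0 + 1(515.5) = 515.5

1940 mol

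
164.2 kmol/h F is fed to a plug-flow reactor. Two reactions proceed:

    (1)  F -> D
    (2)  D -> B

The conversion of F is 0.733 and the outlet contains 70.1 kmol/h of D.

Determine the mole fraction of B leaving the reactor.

Conversion of F: F consumed = 1ξ₁ = 0.733 × 164.2 → ξ₁ = 120.4 kmol/h.
D balance: n_D = 0 + 1ξ₁ − 1ξ₂ = 70.1 → ξ₂ = (1·120.4 − 70.1)/1 = 50.26 kmol/h.
Outlet amounts (n = n₀ + Σ ν·ξ):
  F: 164.2 − 1(120.4) = 43.84
  D: 0 + 1(120.4) − 1(50.26) = 70.1
  B: 0 + 1(50.26) = 50.26
Total out = 164.2 kmol/h; y_B = 50.26 / 164.2 = 0.3061.

0.306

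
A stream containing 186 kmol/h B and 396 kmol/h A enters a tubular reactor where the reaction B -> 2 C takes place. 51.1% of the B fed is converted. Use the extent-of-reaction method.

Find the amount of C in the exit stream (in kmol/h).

B reacted = 0.511 × 186 = 95.05 kmol/h; ν_B = −1, so ξ = 95.05/1 = 95.05 kmol/h.
Outlet amounts (n = n₀ + ν ξ):
  B: 186 − 1(95.05) = 90.95
  C: 0 + 2(95.05) = 190.1
  A: 396 (inert)

190 kmol/h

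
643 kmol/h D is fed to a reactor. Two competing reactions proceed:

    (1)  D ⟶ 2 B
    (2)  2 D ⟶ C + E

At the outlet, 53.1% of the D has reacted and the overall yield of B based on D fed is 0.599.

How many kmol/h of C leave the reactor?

Yield of B: 2ξ₁ / 643 = 0.599 → ξ₁ = 192.6 kmol/h.
Conversion of D: 1ξ₁ + 2ξ₂ = 0.531 × 643 = 341.4 → ξ₂ = 74.43 kmol/h.
Outlet amounts (n = n₀ + Σ ν·ξ):
  D: 643 − 1(192.6) − 2(74.43) = 301.6
  B: 0 + 2(192.6) = 385.2
  C: 0 + 1(74.43) = 74.43
  E: 0 + 1(74.43) = 74.43

74.4 kmol/h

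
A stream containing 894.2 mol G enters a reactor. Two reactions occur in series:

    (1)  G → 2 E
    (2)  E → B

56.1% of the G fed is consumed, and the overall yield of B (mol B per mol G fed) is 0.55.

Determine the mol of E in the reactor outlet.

511 mol

Conversion of G: G consumed = 1ξ₁ = 0.561 × 894.2 → ξ₁ = 501.6 mol.
Yield of B: 1ξ₂ / 894.2 = 0.55 → ξ₂ = 491.8 mol.
Outlet amounts (n = n₀ + Σ ν·ξ):
  G: 894.2 − 1(501.6) = 392.6
  E: 0 + 2(501.6) − 1(491.8) = 511.5
  B: 0 + 1(491.8) = 491.8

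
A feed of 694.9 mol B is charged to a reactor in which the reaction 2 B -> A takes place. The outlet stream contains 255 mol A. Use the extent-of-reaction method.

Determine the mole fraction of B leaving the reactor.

0.42

For A: n = n₀ + 1ξ → 255 = 0 + 1ξ, giving ξ = 255 mol.
Outlet amounts (n = n₀ + ν ξ):
  B: 694.9 − 2(255) = 184.9
  A: 0 + 1(255) = 255
Total out = 439.9 mol; y_B = 184.9 / 439.9 = 0.4203.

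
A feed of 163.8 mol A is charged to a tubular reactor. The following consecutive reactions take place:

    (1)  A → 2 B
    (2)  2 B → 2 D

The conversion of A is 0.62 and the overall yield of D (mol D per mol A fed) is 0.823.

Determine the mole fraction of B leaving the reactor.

Conversion of A: A consumed = 1ξ₁ = 0.62 × 163.8 → ξ₁ = 101.6 mol.
Yield of D: 2ξ₂ / 163.8 = 0.823 → ξ₂ = 67.4 mol.
Outlet amounts (n = n₀ + Σ ν·ξ):
  A: 163.8 − 1(101.6) = 62.24
  B: 0 + 2(101.6) − 2(67.4) = 68.3
  D: 0 + 2(67.4) = 134.8
Total out = 265.4 mol; y_B = 68.3 / 265.4 = 0.2574.

0.257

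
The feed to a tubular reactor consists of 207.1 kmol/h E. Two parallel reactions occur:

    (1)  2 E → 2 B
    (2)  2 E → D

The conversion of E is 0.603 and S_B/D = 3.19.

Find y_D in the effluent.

Conversion of E: E consumed = 0.603 × 207.1 = 124.9 kmol/h = 2ξ₁ + 2ξ₂.
Selectivity: 2ξ₁ / (1ξ₂) = 3.19 → ξ₁ = 1.595 ξ₂.
Substitute: (2·1.595 + 2) ξ₂ = 124.9 → ξ₂ = 24.06 kmol/h, ξ₁ = 38.38 kmol/h.
Outlet amounts (n = n₀ + Σ ν·ξ):
  E: 207.1 − 2(38.38) − 2(24.06) = 82.22
  B: 0 + 2(38.38) = 76.76
  D: 0 + 1(24.06) = 24.06
Total out = 183 kmol/h; y_D = 24.06 / 183 = 0.1315.

0.131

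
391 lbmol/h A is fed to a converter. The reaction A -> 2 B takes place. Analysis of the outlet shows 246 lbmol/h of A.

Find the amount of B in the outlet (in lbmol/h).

For A: n = n₀ − 1ξ → 246 = 391 − 1ξ, giving ξ = 145 lbmol/h.
Outlet amounts (n = n₀ + ν ξ):
  A: 391 − 1(145) = 246
  B: 0 + 2(145) = 290

290 lbmol/h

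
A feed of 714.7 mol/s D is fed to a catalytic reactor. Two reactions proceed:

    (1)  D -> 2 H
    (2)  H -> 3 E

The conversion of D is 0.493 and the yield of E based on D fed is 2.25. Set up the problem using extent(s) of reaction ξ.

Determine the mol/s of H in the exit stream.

Conversion of D: D consumed = 1ξ₁ = 0.493 × 714.7 → ξ₁ = 352.3 mol/s.
Yield of E: 3ξ₂ / 714.7 = 2.25 → ξ₂ = 536 mol/s.
Outlet amounts (n = n₀ + Σ ν·ξ):
  D: 714.7 − 1(352.3) = 362.4
  H: 0 + 2(352.3) − 1(536) = 168.7
  E: 0 + 3(536) = 1608

169 mol/s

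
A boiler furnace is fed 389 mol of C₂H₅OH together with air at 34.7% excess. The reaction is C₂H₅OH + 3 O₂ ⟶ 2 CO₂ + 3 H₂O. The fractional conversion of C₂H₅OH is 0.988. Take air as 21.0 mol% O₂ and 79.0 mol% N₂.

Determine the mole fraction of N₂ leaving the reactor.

Stoichiometric O₂ = 3 × 389 = 1167 mol; O₂ fed = 1167 × 1.347 = 1572 mol.
N₂ fed = 1572 × 79/21 = 5914 mol.
Fuel reacted = 0.988 × 389 → ξ = 384.3 mol.
Outlet (n = n₀ + ν ξ):
  C₂H₅OH: 389 − 1(384.3) = 4.668
  O₂: 1572 − 3(384.3) = 419
  N₂: 5914 (inert)
  CO₂: 0 + 2(384.3) = 768.7
  H₂O: 0 + 3(384.3) = 1153
Total out = 8259 mol; y_N₂ = 5914 / 8259 = 0.716.

0.716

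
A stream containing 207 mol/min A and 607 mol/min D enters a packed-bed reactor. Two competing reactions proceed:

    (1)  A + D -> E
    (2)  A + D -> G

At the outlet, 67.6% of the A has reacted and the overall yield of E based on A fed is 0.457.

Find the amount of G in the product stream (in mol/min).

45.3 mol/min

Yield of E: 1ξ₁ / 207 = 0.457 → ξ₁ = 94.6 mol/min.
Conversion of A: 1ξ₁ + 1ξ₂ = 0.676 × 207 = 139.9 → ξ₂ = 45.33 mol/min.
Outlet amounts (n = n₀ + Σ ν·ξ):
  A: 207 − 1(94.6) − 1(45.33) = 67.07
  D: 607 − 1(94.6) − 1(45.33) = 467.1
  E: 0 + 1(94.6) = 94.6
  G: 0 + 1(45.33) = 45.33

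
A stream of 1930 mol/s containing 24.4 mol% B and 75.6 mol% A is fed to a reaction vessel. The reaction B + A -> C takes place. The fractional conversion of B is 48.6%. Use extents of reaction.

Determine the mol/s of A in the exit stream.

1230 mol/s

B reacted = 0.486 × 470.9 = 228.9 mol/s; ν_B = −1, so ξ = 228.9/1 = 228.9 mol/s.
Outlet amounts (n = n₀ + ν ξ):
  B: 470.9 − 1(228.9) = 242.1
  A: 1459 − 1(228.9) = 1230
  C: 0 + 1(228.9) = 228.9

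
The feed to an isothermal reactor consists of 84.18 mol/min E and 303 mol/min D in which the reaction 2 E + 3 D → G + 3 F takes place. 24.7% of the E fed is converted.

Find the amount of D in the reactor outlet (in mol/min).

E reacted = 0.247 × 84.18 = 20.79 mol/min; ν_E = −2, so ξ = 20.79/2 = 10.4 mol/min.
Outlet amounts (n = n₀ + ν ξ):
  E: 84.18 − 2(10.4) = 63.39
  D: 303 − 3(10.4) = 271.8
  G: 0 + 1(10.4) = 10.4
  F: 0 + 3(10.4) = 31.19

272 mol/min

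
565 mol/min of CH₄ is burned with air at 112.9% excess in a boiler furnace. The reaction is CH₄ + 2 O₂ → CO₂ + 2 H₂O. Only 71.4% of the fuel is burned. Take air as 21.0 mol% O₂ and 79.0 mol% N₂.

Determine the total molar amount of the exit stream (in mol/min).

Stoichiometric O₂ = 2 × 565 = 1130 mol/min; O₂ fed = 1130 × 2.129 = 2406 mol/min.
N₂ fed = 2406 × 79/21 = 9050 mol/min.
Fuel reacted = 0.714 × 565 → ξ = 403.4 mol/min.
Outlet (n = n₀ + ν ξ):
  CH₄: 565 − 1(403.4) = 161.6
  O₂: 2406 − 2(403.4) = 1599
  N₂: 9050 (inert)
  CO₂: 0 + 1(403.4) = 403.4
  H₂O: 0 + 2(403.4) = 806.8
Total out = 161.6 + 1599 + 9050 + 403.4 + 806.8 = 12020 mol/min.

12000 mol/min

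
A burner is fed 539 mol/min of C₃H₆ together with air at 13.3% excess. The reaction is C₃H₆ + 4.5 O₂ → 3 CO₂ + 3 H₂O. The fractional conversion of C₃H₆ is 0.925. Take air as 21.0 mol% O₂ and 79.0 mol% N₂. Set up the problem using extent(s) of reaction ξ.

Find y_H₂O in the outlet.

0.108

Stoichiometric O₂ = 4.5 × 539 = 2426 mol/min; O₂ fed = 2426 × 1.133 = 2748 mol/min.
N₂ fed = 2748 × 79/21 = 10340 mol/min.
Fuel reacted = 0.925 × 539 → ξ = 498.6 mol/min.
Outlet (n = n₀ + ν ξ):
  C₃H₆: 539 − 1(498.6) = 40.42
  O₂: 2748 − 4.5(498.6) = 504.5
  N₂: 10340 (inert)
  CO₂: 0 + 3(498.6) = 1496
  H₂O: 0 + 3(498.6) = 1496
Total out = 13870 mol/min; y_H₂O = 1496 / 13870 = 0.1078.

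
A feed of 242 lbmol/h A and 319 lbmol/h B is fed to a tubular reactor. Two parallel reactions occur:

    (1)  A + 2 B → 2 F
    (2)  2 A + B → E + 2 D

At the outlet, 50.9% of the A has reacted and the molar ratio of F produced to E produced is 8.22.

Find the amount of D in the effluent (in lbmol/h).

Conversion of A: A consumed = 0.509 × 242 = 123.2 lbmol/h = 1ξ₁ + 2ξ₂.
Selectivity: 2ξ₁ / (1ξ₂) = 8.22 → ξ₁ = 4.11 ξ₂.
Substitute: (1·4.11 + 2) ξ₂ = 123.2 → ξ₂ = 20.16 lbmol/h, ξ₁ = 82.86 lbmol/h.
Outlet amounts (n = n₀ + Σ ν·ξ):
  A: 242 − 1(82.86) − 2(20.16) = 118.8
  B: 319 − 2(82.86) − 1(20.16) = 133.1
  F: 0 + 2(82.86) = 165.7
  E: 0 + 1(20.16) = 20.16
  D: 0 + 2(20.16) = 40.32

40.3 lbmol/h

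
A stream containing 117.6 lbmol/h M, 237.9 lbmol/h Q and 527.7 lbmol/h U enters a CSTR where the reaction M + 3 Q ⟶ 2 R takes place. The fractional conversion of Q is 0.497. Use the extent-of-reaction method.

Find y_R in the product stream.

0.098

Q reacted = 0.497 × 237.9 = 118.2 lbmol/h; ν_Q = −3, so ξ = 118.2/3 = 39.41 lbmol/h.
Outlet amounts (n = n₀ + ν ξ):
  M: 117.6 − 1(39.41) = 78.19
  Q: 237.9 − 3(39.41) = 119.7
  R: 0 + 2(39.41) = 78.82
  U: 527.7 (inert)
Total out = 804.4 lbmol/h; y_R = 78.82 / 804.4 = 0.09799.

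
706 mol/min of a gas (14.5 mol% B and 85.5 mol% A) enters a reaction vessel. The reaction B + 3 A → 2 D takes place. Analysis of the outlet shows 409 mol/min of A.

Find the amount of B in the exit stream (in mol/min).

For A: n = n₀ − 3ξ → 409 = 603.6 − 3ξ, giving ξ = 64.88 mol/min.
Outlet amounts (n = n₀ + ν ξ):
  B: 102.4 − 1(64.88) = 37.49
  A: 603.6 − 3(64.88) = 409
  D: 0 + 2(64.88) = 129.8

37.5 mol/min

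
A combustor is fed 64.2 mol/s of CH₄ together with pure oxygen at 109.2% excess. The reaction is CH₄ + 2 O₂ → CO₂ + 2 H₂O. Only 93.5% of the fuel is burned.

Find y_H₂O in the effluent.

0.361

Stoichiometric O₂ = 2 × 64.2 = 128.4 mol/s; O₂ fed = 128.4 × 2.092 = 268.6 mol/s.
Fuel reacted = 0.935 × 64.2 → ξ = 60.03 mol/s.
Outlet (n = n₀ + ν ξ):
  CH₄: 64.2 − 1(60.03) = 4.173
  O₂: 268.6 − 2(60.03) = 148.6
  CO₂: 0 + 1(60.03) = 60.03
  H₂O: 0 + 2(60.03) = 120.1
Total out = 332.8 mol/s; y_H₂O = 120.1 / 332.8 = 0.3607.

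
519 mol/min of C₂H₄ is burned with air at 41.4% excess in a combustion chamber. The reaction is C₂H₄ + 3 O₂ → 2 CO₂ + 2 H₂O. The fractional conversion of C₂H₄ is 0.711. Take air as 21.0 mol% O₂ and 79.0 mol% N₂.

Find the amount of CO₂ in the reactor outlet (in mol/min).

Stoichiometric O₂ = 3 × 519 = 1557 mol/min; O₂ fed = 1557 × 1.414 = 2202 mol/min.
N₂ fed = 2202 × 79/21 = 8282 mol/min.
Fuel reacted = 0.711 × 519 → ξ = 369 mol/min.
Outlet (n = n₀ + ν ξ):
  C₂H₄: 519 − 1(369) = 150
  O₂: 2202 − 3(369) = 1095
  N₂: 8282 (inert)
  CO₂: 0 + 2(369) = 738
  H₂O: 0 + 2(369) = 738

738 mol/min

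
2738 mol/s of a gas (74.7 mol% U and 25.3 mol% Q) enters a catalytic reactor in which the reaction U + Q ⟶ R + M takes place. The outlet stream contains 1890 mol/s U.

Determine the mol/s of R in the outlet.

For U: n = n₀ − 1ξ → 1890 = 2045 − 1ξ, giving ξ = 155.3 mol/s.
Outlet amounts (n = n₀ + ν ξ):
  U: 2045 − 1(155.3) = 1890
  Q: 692.7 − 1(155.3) = 537.4
  R: 0 + 1(155.3) = 155.3
  M: 0 + 1(155.3) = 155.3

155 mol/s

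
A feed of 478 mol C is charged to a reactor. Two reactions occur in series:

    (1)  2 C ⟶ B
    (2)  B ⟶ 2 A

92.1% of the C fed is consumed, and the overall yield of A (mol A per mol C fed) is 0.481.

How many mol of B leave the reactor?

Conversion of C: C consumed = 2ξ₁ = 0.921 × 478 → ξ₁ = 220.1 mol.
Yield of A: 2ξ₂ / 478 = 0.481 → ξ₂ = 115 mol.
Outlet amounts (n = n₀ + Σ ν·ξ):
  C: 478 − 2(220.1) = 37.76
  B: 0 + 1(220.1) − 1(115) = 105.2
  A: 0 + 2(115) = 229.9

105 mol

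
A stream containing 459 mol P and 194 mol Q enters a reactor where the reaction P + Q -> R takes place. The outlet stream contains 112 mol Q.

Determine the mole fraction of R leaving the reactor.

0.144

For Q: n = n₀ − 1ξ → 112 = 194 − 1ξ, giving ξ = 82 mol.
Outlet amounts (n = n₀ + ν ξ):
  P: 459 − 1(82) = 377
  Q: 194 − 1(82) = 112
  R: 0 + 1(82) = 82
Total out = 571 mol; y_R = 82 / 571 = 0.1436.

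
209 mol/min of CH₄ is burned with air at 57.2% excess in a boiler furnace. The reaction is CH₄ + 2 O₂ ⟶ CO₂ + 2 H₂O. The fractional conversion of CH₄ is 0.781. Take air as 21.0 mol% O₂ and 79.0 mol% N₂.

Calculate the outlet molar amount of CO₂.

163 mol/min

Stoichiometric O₂ = 2 × 209 = 418 mol/min; O₂ fed = 418 × 1.572 = 657.1 mol/min.
N₂ fed = 657.1 × 79/21 = 2472 mol/min.
Fuel reacted = 0.781 × 209 → ξ = 163.2 mol/min.
Outlet (n = n₀ + ν ξ):
  CH₄: 209 − 1(163.2) = 45.77
  O₂: 657.1 − 2(163.2) = 330.6
  N₂: 2472 (inert)
  CO₂: 0 + 1(163.2) = 163.2
  H₂O: 0 + 2(163.2) = 326.5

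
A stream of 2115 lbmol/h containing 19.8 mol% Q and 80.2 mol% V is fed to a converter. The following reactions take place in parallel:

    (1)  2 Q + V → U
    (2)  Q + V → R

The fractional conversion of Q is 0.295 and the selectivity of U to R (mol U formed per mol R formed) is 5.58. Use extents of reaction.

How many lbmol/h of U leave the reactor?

Conversion of Q: Q consumed = 0.295 × 418.8 = 123.5 lbmol/h = 2ξ₁ + 1ξ₂.
Selectivity: 1ξ₁ / (1ξ₂) = 5.58 → ξ₁ = 5.58 ξ₂.
Substitute: (2·5.58 + 1) ξ₂ = 123.5 → ξ₂ = 10.16 lbmol/h, ξ₁ = 56.69 lbmol/h.
Outlet amounts (n = n₀ + Σ ν·ξ):
  Q: 418.8 − 2(56.69) − 1(10.16) = 295.2
  V: 1696 − 1(56.69) − 1(10.16) = 1629
  U: 0 + 1(56.69) = 56.69
  R: 0 + 1(10.16) = 10.16

56.7 lbmol/h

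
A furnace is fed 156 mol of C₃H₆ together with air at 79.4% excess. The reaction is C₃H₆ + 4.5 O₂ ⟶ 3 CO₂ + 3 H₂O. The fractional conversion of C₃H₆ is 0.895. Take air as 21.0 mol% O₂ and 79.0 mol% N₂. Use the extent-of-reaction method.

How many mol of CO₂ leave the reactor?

419 mol

Stoichiometric O₂ = 4.5 × 156 = 702 mol; O₂ fed = 702 × 1.794 = 1259 mol.
N₂ fed = 1259 × 79/21 = 4738 mol.
Fuel reacted = 0.895 × 156 → ξ = 139.6 mol.
Outlet (n = n₀ + ν ξ):
  C₃H₆: 156 − 1(139.6) = 16.38
  O₂: 1259 − 4.5(139.6) = 631.1
  N₂: 4738 (inert)
  CO₂: 0 + 3(139.6) = 418.9
  H₂O: 0 + 3(139.6) = 418.9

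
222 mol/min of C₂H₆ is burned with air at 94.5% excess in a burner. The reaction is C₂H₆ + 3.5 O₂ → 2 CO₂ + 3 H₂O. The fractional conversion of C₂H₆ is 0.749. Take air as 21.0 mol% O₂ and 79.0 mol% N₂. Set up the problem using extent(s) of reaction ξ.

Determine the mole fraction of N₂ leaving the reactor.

0.758

Stoichiometric O₂ = 3.5 × 222 = 777 mol/min; O₂ fed = 777 × 1.945 = 1511 mol/min.
N₂ fed = 1511 × 79/21 = 5685 mol/min.
Fuel reacted = 0.749 × 222 → ξ = 166.3 mol/min.
Outlet (n = n₀ + ν ξ):
  C₂H₆: 222 − 1(166.3) = 55.72
  O₂: 1511 − 3.5(166.3) = 929.3
  N₂: 5685 (inert)
  CO₂: 0 + 2(166.3) = 332.6
  H₂O: 0 + 3(166.3) = 498.8
Total out = 7502 mol/min; y_N₂ = 5685 / 7502 = 0.7579.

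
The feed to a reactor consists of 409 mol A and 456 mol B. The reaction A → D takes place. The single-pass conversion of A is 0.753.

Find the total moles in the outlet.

865 mol

A reacted = 0.753 × 409 = 308 mol; ν_A = −1, so ξ = 308/1 = 308 mol.
Outlet amounts (n = n₀ + ν ξ):
  A: 409 − 1(308) = 101
  D: 0 + 1(308) = 308
  B: 456 (inert)
Total out = 101 + 308 + 456 = 865 mol.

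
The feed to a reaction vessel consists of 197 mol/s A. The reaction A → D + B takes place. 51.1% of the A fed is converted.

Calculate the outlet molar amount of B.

A reacted = 0.511 × 197 = 100.7 mol/s; ν_A = −1, so ξ = 100.7/1 = 100.7 mol/s.
Outlet amounts (n = n₀ + ν ξ):
  A: 197 − 1(100.7) = 96.33
  D: 0 + 1(100.7) = 100.7
  B: 0 + 1(100.7) = 100.7

101 mol/s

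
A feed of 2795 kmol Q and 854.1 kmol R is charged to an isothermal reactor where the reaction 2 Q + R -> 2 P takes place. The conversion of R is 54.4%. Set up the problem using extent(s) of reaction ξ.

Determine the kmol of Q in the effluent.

1870 kmol

R reacted = 0.544 × 854.1 = 464.6 kmol; ν_R = −1, so ξ = 464.6/1 = 464.6 kmol.
Outlet amounts (n = n₀ + ν ξ):
  Q: 2795 − 2(464.6) = 1866
  R: 854.1 − 1(464.6) = 389.5
  P: 0 + 2(464.6) = 929.3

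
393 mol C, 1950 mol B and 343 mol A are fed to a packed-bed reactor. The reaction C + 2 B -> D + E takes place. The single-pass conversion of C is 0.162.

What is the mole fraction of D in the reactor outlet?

0.0243

C reacted = 0.162 × 393 = 63.67 mol; ν_C = −1, so ξ = 63.67/1 = 63.67 mol.
Outlet amounts (n = n₀ + ν ξ):
  C: 393 − 1(63.67) = 329.3
  B: 1950 − 2(63.67) = 1823
  D: 0 + 1(63.67) = 63.67
  E: 0 + 1(63.67) = 63.67
  A: 343 (inert)
Total out = 2622 mol; y_D = 63.67 / 2622 = 0.02428.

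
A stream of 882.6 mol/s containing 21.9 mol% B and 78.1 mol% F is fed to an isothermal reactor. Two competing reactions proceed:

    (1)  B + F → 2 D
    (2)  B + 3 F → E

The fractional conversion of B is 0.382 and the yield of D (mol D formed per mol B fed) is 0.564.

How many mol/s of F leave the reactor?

Yield of D: 2ξ₁ / 193.3 = 0.564 → ξ₁ = 54.51 mol/s.
Conversion of B: 1ξ₁ + 1ξ₂ = 0.382 × 193.3 = 73.84 → ξ₂ = 19.33 mol/s.
Outlet amounts (n = n₀ + Σ ν·ξ):
  B: 193.3 − 1(54.51) − 1(19.33) = 119.5
  F: 689.3 − 1(54.51) − 3(19.33) = 576.8
  D: 0 + 2(54.51) = 109
  E: 0 + 1(19.33) = 19.33

577 mol/s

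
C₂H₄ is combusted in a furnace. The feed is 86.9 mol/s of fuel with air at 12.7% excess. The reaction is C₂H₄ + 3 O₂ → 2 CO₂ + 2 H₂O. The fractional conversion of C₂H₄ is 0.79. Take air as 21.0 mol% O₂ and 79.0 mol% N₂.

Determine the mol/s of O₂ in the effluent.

87.9 mol/s

Stoichiometric O₂ = 3 × 86.9 = 260.7 mol/s; O₂ fed = 260.7 × 1.127 = 293.8 mol/s.
N₂ fed = 293.8 × 79/21 = 1105 mol/s.
Fuel reacted = 0.79 × 86.9 → ξ = 68.65 mol/s.
Outlet (n = n₀ + ν ξ):
  C₂H₄: 86.9 − 1(68.65) = 18.25
  O₂: 293.8 − 3(68.65) = 87.86
  N₂: 1105 (inert)
  CO₂: 0 + 2(68.65) = 137.3
  H₂O: 0 + 2(68.65) = 137.3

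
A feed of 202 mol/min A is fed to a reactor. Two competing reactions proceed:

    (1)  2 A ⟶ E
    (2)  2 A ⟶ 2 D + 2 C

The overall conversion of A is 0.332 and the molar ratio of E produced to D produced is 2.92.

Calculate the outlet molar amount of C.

Conversion of A: A consumed = 0.332 × 202 = 67.06 mol/min = 2ξ₁ + 2ξ₂.
Selectivity: 1ξ₁ / (2ξ₂) = 2.92 → ξ₁ = 5.84 ξ₂.
Substitute: (2·5.84 + 2) ξ₂ = 67.06 → ξ₂ = 4.902 mol/min, ξ₁ = 28.63 mol/min.
Outlet amounts (n = n₀ + Σ ν·ξ):
  A: 202 − 2(28.63) − 2(4.902) = 134.9
  E: 0 + 1(28.63) = 28.63
  D: 0 + 2(4.902) = 9.805
  C: 0 + 2(4.902) = 9.805

9.8 mol/min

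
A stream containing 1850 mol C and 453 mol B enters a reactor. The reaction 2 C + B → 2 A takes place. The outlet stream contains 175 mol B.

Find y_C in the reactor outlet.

0.639

For B: n = n₀ − 1ξ → 175 = 453 − 1ξ, giving ξ = 278 mol.
Outlet amounts (n = n₀ + ν ξ):
  C: 1850 − 2(278) = 1294
  B: 453 − 1(278) = 175
  A: 0 + 2(278) = 556
Total out = 2025 mol; y_C = 1294 / 2025 = 0.639.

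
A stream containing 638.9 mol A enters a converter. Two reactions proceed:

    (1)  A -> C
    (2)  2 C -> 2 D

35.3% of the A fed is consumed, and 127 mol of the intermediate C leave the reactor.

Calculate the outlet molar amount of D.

98.5 mol

Conversion of A: A consumed = 1ξ₁ = 0.353 × 638.9 → ξ₁ = 225.5 mol.
C balance: n_C = 0 + 1ξ₁ − 2ξ₂ = 127 → ξ₂ = (1·225.5 − 127)/2 = 49.27 mol.
Outlet amounts (n = n₀ + Σ ν·ξ):
  A: 638.9 − 1(225.5) = 413.4
  C: 0 + 1(225.5) − 2(49.27) = 127
  D: 0 + 2(49.27) = 98.53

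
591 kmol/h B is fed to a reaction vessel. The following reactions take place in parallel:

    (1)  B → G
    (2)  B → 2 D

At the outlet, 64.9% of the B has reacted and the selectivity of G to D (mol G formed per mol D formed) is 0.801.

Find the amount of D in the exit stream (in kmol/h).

295 kmol/h

Conversion of B: B consumed = 0.649 × 591 = 383.6 kmol/h = 1ξ₁ + 1ξ₂.
Selectivity: 1ξ₁ / (2ξ₂) = 0.801 → ξ₁ = 1.602 ξ₂.
Substitute: (1·1.602 + 1) ξ₂ = 383.6 → ξ₂ = 147.4 kmol/h, ξ₁ = 236.1 kmol/h.
Outlet amounts (n = n₀ + Σ ν·ξ):
  B: 591 − 1(236.1) − 1(147.4) = 207.4
  G: 0 + 1(236.1) = 236.1
  D: 0 + 2(147.4) = 294.8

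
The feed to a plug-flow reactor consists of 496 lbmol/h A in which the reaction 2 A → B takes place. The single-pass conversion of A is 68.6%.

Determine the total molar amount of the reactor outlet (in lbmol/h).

A reacted = 0.686 × 496 = 340.3 lbmol/h; ν_A = −2, so ξ = 340.3/2 = 170.1 lbmol/h.
Outlet amounts (n = n₀ + ν ξ):
  A: 496 − 2(170.1) = 155.7
  B: 0 + 1(170.1) = 170.1
Total out = 155.7 + 170.1 = 325.9 lbmol/h.

326 lbmol/h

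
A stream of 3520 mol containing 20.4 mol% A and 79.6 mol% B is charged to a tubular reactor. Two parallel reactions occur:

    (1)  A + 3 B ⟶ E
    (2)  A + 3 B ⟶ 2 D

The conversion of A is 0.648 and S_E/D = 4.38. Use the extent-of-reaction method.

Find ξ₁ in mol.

ξ₁ = 418 mol

Conversion of A: A consumed = 0.648 × 718.1 = 465.3 mol = 1ξ₁ + 1ξ₂.
Selectivity: 1ξ₁ / (2ξ₂) = 4.38 → ξ₁ = 8.76 ξ₂.
Substitute: (1·8.76 + 1) ξ₂ = 465.3 → ξ₂ = 47.68 mol, ξ₁ = 417.6 mol.
Outlet amounts (n = n₀ + Σ ν·ξ):
  A: 718.1 − 1(417.6) − 1(47.68) = 252.8
  B: 2802 − 3(417.6) − 3(47.68) = 1406
  E: 0 + 1(417.6) = 417.6
  D: 0 + 2(47.68) = 95.35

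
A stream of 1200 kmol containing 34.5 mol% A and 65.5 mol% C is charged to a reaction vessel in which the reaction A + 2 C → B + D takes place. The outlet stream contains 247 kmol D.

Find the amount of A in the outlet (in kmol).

For D: n = n₀ + 1ξ → 247 = 0 + 1ξ, giving ξ = 247 kmol.
Outlet amounts (n = n₀ + ν ξ):
  A: 414 − 1(247) = 167
  C: 786 − 2(247) = 292
  B: 0 + 1(247) = 247
  D: 0 + 1(247) = 247

167 kmol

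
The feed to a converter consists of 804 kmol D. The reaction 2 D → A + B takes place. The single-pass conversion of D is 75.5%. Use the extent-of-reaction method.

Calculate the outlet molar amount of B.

D reacted = 0.755 × 804 = 607 kmol; ν_D = −2, so ξ = 607/2 = 303.5 kmol.
Outlet amounts (n = n₀ + ν ξ):
  D: 804 − 2(303.5) = 197
  A: 0 + 1(303.5) = 303.5
  B: 0 + 1(303.5) = 303.5

304 kmol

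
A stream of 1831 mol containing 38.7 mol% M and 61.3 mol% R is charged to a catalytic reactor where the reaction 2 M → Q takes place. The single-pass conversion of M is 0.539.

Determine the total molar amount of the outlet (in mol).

1640 mol

M reacted = 0.539 × 708.6 = 381.9 mol; ν_M = −2, so ξ = 381.9/2 = 191 mol.
Outlet amounts (n = n₀ + ν ξ):
  M: 708.6 − 2(191) = 326.7
  Q: 0 + 1(191) = 191
  R: 1122 (inert)
Total out = 326.7 + 191 + 1122 = 1640 mol.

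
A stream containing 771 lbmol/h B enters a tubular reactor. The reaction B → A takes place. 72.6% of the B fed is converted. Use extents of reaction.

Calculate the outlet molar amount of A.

B reacted = 0.726 × 771 = 559.7 lbmol/h; ν_B = −1, so ξ = 559.7/1 = 559.7 lbmol/h.
Outlet amounts (n = n₀ + ν ξ):
  B: 771 − 1(559.7) = 211.3
  A: 0 + 1(559.7) = 559.7

560 lbmol/h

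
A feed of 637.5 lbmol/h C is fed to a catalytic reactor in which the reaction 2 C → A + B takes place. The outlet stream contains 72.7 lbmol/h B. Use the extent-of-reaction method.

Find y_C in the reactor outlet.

0.772

For B: n = n₀ + 1ξ → 72.7 = 0 + 1ξ, giving ξ = 72.7 lbmol/h.
Outlet amounts (n = n₀ + ν ξ):
  C: 637.5 − 2(72.7) = 492.1
  A: 0 + 1(72.7) = 72.7
  B: 0 + 1(72.7) = 72.7
Total out = 637.5 lbmol/h; y_C = 492.1 / 637.5 = 0.7719.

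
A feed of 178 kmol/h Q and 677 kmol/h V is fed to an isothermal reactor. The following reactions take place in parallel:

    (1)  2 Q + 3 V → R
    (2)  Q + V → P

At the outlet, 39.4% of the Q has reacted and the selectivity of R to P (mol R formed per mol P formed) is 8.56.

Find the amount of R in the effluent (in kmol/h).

33.1 kmol/h

Conversion of Q: Q consumed = 0.394 × 178 = 70.13 kmol/h = 2ξ₁ + 1ξ₂.
Selectivity: 1ξ₁ / (1ξ₂) = 8.56 → ξ₁ = 8.56 ξ₂.
Substitute: (2·8.56 + 1) ξ₂ = 70.13 → ξ₂ = 3.87 kmol/h, ξ₁ = 33.13 kmol/h.
Outlet amounts (n = n₀ + Σ ν·ξ):
  Q: 178 − 2(33.13) − 1(3.87) = 107.9
  V: 677 − 3(33.13) − 1(3.87) = 573.7
  R: 0 + 1(33.13) = 33.13
  P: 0 + 1(3.87) = 3.87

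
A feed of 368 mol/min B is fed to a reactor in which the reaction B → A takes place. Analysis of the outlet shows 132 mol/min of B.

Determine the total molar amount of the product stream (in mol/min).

For B: n = n₀ − 1ξ → 132 = 368 − 1ξ, giving ξ = 236 mol/min.
Outlet amounts (n = n₀ + ν ξ):
  B: 368 − 1(236) = 132
  A: 0 + 1(236) = 236
Total out = 132 + 236 = 368 mol/min.

368 mol/min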